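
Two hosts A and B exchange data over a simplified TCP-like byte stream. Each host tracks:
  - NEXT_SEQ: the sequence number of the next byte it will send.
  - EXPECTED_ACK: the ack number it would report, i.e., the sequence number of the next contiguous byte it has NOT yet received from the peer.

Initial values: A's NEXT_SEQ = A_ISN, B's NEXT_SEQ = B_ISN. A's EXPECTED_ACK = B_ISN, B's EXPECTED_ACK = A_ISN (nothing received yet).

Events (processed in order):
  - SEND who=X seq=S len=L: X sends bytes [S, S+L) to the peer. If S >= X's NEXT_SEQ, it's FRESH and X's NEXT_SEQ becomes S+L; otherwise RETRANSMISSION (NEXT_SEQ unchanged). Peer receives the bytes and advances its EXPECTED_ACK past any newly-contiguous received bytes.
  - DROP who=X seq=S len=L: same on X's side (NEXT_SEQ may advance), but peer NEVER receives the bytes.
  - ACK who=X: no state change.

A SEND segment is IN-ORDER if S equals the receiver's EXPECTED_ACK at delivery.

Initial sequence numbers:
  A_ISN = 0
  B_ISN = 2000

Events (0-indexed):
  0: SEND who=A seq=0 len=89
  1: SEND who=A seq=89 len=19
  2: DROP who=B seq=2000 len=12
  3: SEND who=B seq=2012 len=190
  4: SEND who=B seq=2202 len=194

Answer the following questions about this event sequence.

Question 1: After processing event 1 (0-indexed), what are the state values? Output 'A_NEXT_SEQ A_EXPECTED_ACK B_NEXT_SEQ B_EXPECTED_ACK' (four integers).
After event 0: A_seq=89 A_ack=2000 B_seq=2000 B_ack=89
After event 1: A_seq=108 A_ack=2000 B_seq=2000 B_ack=108

108 2000 2000 108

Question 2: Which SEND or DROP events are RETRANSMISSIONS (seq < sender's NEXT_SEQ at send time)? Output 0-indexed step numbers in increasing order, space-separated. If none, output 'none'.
Step 0: SEND seq=0 -> fresh
Step 1: SEND seq=89 -> fresh
Step 2: DROP seq=2000 -> fresh
Step 3: SEND seq=2012 -> fresh
Step 4: SEND seq=2202 -> fresh

Answer: none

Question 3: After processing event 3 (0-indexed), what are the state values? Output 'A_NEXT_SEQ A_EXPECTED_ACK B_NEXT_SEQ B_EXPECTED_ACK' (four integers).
After event 0: A_seq=89 A_ack=2000 B_seq=2000 B_ack=89
After event 1: A_seq=108 A_ack=2000 B_seq=2000 B_ack=108
After event 2: A_seq=108 A_ack=2000 B_seq=2012 B_ack=108
After event 3: A_seq=108 A_ack=2000 B_seq=2202 B_ack=108

108 2000 2202 108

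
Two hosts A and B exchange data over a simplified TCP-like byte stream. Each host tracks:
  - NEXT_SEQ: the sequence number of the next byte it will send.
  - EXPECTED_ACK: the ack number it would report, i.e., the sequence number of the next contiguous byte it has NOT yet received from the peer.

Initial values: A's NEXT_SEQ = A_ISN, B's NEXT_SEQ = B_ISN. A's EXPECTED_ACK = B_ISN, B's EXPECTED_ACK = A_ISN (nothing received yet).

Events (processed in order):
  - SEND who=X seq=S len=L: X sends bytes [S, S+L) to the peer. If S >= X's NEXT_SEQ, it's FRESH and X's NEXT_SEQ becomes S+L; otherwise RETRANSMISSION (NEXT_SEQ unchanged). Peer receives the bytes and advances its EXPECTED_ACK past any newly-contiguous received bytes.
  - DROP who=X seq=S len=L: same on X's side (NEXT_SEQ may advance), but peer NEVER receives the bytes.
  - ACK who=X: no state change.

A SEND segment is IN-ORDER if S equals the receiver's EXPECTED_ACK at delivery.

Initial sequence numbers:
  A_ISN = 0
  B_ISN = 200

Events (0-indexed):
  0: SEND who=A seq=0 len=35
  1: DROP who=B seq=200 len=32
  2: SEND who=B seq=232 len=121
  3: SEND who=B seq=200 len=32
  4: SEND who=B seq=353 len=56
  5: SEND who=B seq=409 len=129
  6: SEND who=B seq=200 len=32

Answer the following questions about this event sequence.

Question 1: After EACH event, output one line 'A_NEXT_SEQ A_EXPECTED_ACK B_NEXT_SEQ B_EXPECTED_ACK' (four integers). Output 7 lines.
35 200 200 35
35 200 232 35
35 200 353 35
35 353 353 35
35 409 409 35
35 538 538 35
35 538 538 35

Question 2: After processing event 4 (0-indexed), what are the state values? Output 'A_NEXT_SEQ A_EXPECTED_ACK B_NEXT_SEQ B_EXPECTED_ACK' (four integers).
After event 0: A_seq=35 A_ack=200 B_seq=200 B_ack=35
After event 1: A_seq=35 A_ack=200 B_seq=232 B_ack=35
After event 2: A_seq=35 A_ack=200 B_seq=353 B_ack=35
After event 3: A_seq=35 A_ack=353 B_seq=353 B_ack=35
After event 4: A_seq=35 A_ack=409 B_seq=409 B_ack=35

35 409 409 35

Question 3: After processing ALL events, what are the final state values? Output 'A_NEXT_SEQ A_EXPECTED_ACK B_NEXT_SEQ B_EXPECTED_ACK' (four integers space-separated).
After event 0: A_seq=35 A_ack=200 B_seq=200 B_ack=35
After event 1: A_seq=35 A_ack=200 B_seq=232 B_ack=35
After event 2: A_seq=35 A_ack=200 B_seq=353 B_ack=35
After event 3: A_seq=35 A_ack=353 B_seq=353 B_ack=35
After event 4: A_seq=35 A_ack=409 B_seq=409 B_ack=35
After event 5: A_seq=35 A_ack=538 B_seq=538 B_ack=35
After event 6: A_seq=35 A_ack=538 B_seq=538 B_ack=35

Answer: 35 538 538 35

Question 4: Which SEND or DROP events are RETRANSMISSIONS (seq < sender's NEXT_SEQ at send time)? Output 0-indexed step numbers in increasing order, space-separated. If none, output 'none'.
Answer: 3 6

Derivation:
Step 0: SEND seq=0 -> fresh
Step 1: DROP seq=200 -> fresh
Step 2: SEND seq=232 -> fresh
Step 3: SEND seq=200 -> retransmit
Step 4: SEND seq=353 -> fresh
Step 5: SEND seq=409 -> fresh
Step 6: SEND seq=200 -> retransmit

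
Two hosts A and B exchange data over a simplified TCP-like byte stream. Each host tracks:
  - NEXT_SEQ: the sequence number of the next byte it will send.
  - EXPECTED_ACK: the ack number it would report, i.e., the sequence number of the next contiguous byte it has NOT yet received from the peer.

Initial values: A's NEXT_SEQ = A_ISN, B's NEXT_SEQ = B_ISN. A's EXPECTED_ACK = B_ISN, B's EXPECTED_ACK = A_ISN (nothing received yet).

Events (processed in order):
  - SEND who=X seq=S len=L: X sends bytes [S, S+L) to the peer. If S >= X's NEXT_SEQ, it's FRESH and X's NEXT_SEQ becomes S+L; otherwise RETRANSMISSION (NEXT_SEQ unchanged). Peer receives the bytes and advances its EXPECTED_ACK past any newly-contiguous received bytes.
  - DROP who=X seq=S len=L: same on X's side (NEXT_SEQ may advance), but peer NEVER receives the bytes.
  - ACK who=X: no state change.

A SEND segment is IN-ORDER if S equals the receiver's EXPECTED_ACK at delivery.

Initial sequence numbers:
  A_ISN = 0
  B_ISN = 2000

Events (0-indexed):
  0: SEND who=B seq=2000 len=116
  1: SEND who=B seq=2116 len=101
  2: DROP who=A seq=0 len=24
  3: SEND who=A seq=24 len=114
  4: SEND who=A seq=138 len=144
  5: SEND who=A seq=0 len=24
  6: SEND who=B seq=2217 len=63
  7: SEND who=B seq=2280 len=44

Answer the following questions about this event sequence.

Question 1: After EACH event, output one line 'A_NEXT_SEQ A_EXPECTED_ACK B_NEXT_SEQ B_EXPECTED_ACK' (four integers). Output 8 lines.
0 2116 2116 0
0 2217 2217 0
24 2217 2217 0
138 2217 2217 0
282 2217 2217 0
282 2217 2217 282
282 2280 2280 282
282 2324 2324 282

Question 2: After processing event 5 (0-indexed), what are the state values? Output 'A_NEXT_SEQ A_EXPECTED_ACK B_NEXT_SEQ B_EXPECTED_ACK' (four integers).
After event 0: A_seq=0 A_ack=2116 B_seq=2116 B_ack=0
After event 1: A_seq=0 A_ack=2217 B_seq=2217 B_ack=0
After event 2: A_seq=24 A_ack=2217 B_seq=2217 B_ack=0
After event 3: A_seq=138 A_ack=2217 B_seq=2217 B_ack=0
After event 4: A_seq=282 A_ack=2217 B_seq=2217 B_ack=0
After event 5: A_seq=282 A_ack=2217 B_seq=2217 B_ack=282

282 2217 2217 282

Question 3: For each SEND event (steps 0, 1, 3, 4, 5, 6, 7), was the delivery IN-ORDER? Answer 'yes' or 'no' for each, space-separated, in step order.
Answer: yes yes no no yes yes yes

Derivation:
Step 0: SEND seq=2000 -> in-order
Step 1: SEND seq=2116 -> in-order
Step 3: SEND seq=24 -> out-of-order
Step 4: SEND seq=138 -> out-of-order
Step 5: SEND seq=0 -> in-order
Step 6: SEND seq=2217 -> in-order
Step 7: SEND seq=2280 -> in-order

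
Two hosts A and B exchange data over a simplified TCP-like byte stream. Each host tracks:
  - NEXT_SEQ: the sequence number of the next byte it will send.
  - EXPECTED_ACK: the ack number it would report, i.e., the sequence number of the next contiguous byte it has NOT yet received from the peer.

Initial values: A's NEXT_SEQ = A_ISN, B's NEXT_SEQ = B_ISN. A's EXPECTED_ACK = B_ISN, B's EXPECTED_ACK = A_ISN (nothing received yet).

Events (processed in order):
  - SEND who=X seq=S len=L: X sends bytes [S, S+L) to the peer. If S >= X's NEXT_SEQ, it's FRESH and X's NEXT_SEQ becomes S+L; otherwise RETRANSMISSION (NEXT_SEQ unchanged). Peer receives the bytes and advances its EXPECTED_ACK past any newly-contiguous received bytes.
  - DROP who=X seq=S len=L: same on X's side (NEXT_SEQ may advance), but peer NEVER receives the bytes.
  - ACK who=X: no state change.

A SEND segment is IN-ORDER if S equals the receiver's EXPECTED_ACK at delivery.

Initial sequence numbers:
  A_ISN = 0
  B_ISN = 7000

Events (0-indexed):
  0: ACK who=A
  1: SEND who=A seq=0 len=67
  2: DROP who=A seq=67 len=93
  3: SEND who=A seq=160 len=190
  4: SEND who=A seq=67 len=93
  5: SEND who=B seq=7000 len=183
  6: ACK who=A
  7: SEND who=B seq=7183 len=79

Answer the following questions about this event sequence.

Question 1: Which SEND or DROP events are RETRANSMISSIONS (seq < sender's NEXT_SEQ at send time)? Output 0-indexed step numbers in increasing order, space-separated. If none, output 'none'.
Step 1: SEND seq=0 -> fresh
Step 2: DROP seq=67 -> fresh
Step 3: SEND seq=160 -> fresh
Step 4: SEND seq=67 -> retransmit
Step 5: SEND seq=7000 -> fresh
Step 7: SEND seq=7183 -> fresh

Answer: 4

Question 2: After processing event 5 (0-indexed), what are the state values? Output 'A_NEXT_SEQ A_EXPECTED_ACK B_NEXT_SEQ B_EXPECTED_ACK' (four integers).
After event 0: A_seq=0 A_ack=7000 B_seq=7000 B_ack=0
After event 1: A_seq=67 A_ack=7000 B_seq=7000 B_ack=67
After event 2: A_seq=160 A_ack=7000 B_seq=7000 B_ack=67
After event 3: A_seq=350 A_ack=7000 B_seq=7000 B_ack=67
After event 4: A_seq=350 A_ack=7000 B_seq=7000 B_ack=350
After event 5: A_seq=350 A_ack=7183 B_seq=7183 B_ack=350

350 7183 7183 350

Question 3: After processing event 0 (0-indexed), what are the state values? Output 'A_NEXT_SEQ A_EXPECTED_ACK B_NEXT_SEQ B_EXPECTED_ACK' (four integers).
After event 0: A_seq=0 A_ack=7000 B_seq=7000 B_ack=0

0 7000 7000 0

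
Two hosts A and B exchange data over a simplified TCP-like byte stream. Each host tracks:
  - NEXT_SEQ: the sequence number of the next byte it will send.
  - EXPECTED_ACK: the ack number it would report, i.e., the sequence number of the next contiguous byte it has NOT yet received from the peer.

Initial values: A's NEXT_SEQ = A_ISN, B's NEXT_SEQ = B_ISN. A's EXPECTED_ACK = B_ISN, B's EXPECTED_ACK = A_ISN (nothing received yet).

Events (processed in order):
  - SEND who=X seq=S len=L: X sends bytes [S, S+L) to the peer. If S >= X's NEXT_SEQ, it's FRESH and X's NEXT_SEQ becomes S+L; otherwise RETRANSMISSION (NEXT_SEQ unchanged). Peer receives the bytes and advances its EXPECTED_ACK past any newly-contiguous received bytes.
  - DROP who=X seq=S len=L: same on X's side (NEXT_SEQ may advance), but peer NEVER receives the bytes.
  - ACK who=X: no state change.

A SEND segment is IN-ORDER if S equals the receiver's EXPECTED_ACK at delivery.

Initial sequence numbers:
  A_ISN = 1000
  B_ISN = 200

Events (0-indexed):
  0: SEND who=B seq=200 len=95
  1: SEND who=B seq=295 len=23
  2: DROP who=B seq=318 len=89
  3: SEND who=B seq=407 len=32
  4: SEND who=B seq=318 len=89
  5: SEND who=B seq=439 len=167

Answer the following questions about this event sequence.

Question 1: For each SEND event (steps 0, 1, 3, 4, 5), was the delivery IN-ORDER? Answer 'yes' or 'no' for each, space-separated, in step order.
Step 0: SEND seq=200 -> in-order
Step 1: SEND seq=295 -> in-order
Step 3: SEND seq=407 -> out-of-order
Step 4: SEND seq=318 -> in-order
Step 5: SEND seq=439 -> in-order

Answer: yes yes no yes yes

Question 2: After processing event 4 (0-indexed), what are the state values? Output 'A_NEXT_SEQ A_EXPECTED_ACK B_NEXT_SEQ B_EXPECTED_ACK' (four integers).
After event 0: A_seq=1000 A_ack=295 B_seq=295 B_ack=1000
After event 1: A_seq=1000 A_ack=318 B_seq=318 B_ack=1000
After event 2: A_seq=1000 A_ack=318 B_seq=407 B_ack=1000
After event 3: A_seq=1000 A_ack=318 B_seq=439 B_ack=1000
After event 4: A_seq=1000 A_ack=439 B_seq=439 B_ack=1000

1000 439 439 1000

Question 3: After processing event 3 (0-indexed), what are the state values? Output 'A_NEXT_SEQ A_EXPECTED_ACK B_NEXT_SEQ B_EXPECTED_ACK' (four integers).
After event 0: A_seq=1000 A_ack=295 B_seq=295 B_ack=1000
After event 1: A_seq=1000 A_ack=318 B_seq=318 B_ack=1000
After event 2: A_seq=1000 A_ack=318 B_seq=407 B_ack=1000
After event 3: A_seq=1000 A_ack=318 B_seq=439 B_ack=1000

1000 318 439 1000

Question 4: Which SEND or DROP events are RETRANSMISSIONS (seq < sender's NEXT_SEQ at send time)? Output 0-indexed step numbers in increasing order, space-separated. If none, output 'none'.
Step 0: SEND seq=200 -> fresh
Step 1: SEND seq=295 -> fresh
Step 2: DROP seq=318 -> fresh
Step 3: SEND seq=407 -> fresh
Step 4: SEND seq=318 -> retransmit
Step 5: SEND seq=439 -> fresh

Answer: 4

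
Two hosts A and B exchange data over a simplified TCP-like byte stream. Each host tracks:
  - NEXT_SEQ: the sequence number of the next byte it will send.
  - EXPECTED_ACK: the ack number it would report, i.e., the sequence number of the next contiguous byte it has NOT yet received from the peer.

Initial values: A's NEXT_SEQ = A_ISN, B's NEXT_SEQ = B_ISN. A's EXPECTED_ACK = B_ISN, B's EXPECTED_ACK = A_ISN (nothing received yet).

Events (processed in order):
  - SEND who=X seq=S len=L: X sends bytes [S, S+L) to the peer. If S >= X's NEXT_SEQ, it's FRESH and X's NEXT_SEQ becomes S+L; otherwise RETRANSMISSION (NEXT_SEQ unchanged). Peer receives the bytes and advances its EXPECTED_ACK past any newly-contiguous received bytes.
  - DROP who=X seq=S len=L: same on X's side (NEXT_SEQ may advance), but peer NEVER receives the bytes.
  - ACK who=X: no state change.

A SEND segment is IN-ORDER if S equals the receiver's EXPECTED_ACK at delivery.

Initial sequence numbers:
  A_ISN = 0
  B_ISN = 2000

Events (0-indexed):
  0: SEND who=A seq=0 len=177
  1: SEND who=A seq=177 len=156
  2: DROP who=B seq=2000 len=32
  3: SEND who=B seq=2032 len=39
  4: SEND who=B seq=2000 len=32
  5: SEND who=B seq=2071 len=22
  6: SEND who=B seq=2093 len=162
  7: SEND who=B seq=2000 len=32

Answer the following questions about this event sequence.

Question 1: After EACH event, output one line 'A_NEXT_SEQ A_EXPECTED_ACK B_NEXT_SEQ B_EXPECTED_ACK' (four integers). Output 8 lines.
177 2000 2000 177
333 2000 2000 333
333 2000 2032 333
333 2000 2071 333
333 2071 2071 333
333 2093 2093 333
333 2255 2255 333
333 2255 2255 333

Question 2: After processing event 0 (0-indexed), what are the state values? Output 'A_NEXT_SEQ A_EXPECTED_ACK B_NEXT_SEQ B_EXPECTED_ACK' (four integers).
After event 0: A_seq=177 A_ack=2000 B_seq=2000 B_ack=177

177 2000 2000 177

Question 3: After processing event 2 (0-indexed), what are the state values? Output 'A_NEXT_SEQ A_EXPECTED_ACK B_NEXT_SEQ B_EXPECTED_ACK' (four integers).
After event 0: A_seq=177 A_ack=2000 B_seq=2000 B_ack=177
After event 1: A_seq=333 A_ack=2000 B_seq=2000 B_ack=333
After event 2: A_seq=333 A_ack=2000 B_seq=2032 B_ack=333

333 2000 2032 333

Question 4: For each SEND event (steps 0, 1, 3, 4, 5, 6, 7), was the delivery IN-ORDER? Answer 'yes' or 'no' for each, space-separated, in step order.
Step 0: SEND seq=0 -> in-order
Step 1: SEND seq=177 -> in-order
Step 3: SEND seq=2032 -> out-of-order
Step 4: SEND seq=2000 -> in-order
Step 5: SEND seq=2071 -> in-order
Step 6: SEND seq=2093 -> in-order
Step 7: SEND seq=2000 -> out-of-order

Answer: yes yes no yes yes yes no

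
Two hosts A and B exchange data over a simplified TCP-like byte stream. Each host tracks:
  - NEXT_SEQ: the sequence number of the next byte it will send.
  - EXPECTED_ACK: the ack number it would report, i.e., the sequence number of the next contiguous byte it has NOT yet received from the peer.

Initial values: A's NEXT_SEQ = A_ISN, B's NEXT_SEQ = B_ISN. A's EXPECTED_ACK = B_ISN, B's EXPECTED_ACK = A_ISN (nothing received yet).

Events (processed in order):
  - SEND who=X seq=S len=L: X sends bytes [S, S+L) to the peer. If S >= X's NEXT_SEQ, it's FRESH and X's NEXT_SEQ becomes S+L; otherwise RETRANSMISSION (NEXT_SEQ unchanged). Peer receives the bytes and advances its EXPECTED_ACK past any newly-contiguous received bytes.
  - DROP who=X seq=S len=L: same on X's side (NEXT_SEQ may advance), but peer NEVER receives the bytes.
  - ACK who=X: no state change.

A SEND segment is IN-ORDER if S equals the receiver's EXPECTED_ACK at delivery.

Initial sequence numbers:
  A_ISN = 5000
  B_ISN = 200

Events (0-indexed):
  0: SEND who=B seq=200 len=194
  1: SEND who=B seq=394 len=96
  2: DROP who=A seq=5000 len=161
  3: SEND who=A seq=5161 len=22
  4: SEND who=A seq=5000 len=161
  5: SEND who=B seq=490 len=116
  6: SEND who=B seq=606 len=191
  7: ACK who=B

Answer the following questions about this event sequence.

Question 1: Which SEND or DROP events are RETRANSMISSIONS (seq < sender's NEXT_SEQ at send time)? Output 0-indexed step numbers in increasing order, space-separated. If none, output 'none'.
Step 0: SEND seq=200 -> fresh
Step 1: SEND seq=394 -> fresh
Step 2: DROP seq=5000 -> fresh
Step 3: SEND seq=5161 -> fresh
Step 4: SEND seq=5000 -> retransmit
Step 5: SEND seq=490 -> fresh
Step 6: SEND seq=606 -> fresh

Answer: 4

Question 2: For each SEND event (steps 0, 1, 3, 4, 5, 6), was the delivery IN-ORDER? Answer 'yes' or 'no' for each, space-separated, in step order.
Step 0: SEND seq=200 -> in-order
Step 1: SEND seq=394 -> in-order
Step 3: SEND seq=5161 -> out-of-order
Step 4: SEND seq=5000 -> in-order
Step 5: SEND seq=490 -> in-order
Step 6: SEND seq=606 -> in-order

Answer: yes yes no yes yes yes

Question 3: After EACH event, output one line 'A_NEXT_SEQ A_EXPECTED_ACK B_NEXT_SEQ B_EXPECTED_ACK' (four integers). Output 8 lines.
5000 394 394 5000
5000 490 490 5000
5161 490 490 5000
5183 490 490 5000
5183 490 490 5183
5183 606 606 5183
5183 797 797 5183
5183 797 797 5183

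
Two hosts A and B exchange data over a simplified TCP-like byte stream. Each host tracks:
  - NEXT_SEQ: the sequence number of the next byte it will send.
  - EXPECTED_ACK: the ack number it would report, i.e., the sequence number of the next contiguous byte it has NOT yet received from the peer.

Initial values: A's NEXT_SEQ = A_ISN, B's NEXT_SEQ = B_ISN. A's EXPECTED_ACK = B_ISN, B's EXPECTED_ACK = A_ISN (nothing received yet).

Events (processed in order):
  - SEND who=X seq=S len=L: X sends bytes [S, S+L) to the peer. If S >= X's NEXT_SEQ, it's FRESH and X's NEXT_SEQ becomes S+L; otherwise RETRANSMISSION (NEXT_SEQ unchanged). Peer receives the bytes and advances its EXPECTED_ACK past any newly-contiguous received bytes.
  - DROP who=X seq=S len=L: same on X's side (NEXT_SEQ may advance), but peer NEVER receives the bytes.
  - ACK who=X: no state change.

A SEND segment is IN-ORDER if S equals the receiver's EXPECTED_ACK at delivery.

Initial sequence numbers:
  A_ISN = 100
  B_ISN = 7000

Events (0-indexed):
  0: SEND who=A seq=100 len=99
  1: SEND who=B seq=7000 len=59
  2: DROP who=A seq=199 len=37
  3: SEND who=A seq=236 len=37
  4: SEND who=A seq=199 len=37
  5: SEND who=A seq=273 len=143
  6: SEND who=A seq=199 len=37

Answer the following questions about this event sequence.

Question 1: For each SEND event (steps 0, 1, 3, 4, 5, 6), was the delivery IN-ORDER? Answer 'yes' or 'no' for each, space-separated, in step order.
Step 0: SEND seq=100 -> in-order
Step 1: SEND seq=7000 -> in-order
Step 3: SEND seq=236 -> out-of-order
Step 4: SEND seq=199 -> in-order
Step 5: SEND seq=273 -> in-order
Step 6: SEND seq=199 -> out-of-order

Answer: yes yes no yes yes no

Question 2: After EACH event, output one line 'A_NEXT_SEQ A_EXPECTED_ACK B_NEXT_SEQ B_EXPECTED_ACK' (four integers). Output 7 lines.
199 7000 7000 199
199 7059 7059 199
236 7059 7059 199
273 7059 7059 199
273 7059 7059 273
416 7059 7059 416
416 7059 7059 416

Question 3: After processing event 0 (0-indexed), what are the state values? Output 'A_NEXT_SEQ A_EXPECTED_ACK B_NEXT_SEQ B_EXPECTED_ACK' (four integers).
After event 0: A_seq=199 A_ack=7000 B_seq=7000 B_ack=199

199 7000 7000 199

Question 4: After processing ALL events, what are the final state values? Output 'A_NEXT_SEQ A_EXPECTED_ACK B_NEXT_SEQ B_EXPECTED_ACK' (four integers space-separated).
After event 0: A_seq=199 A_ack=7000 B_seq=7000 B_ack=199
After event 1: A_seq=199 A_ack=7059 B_seq=7059 B_ack=199
After event 2: A_seq=236 A_ack=7059 B_seq=7059 B_ack=199
After event 3: A_seq=273 A_ack=7059 B_seq=7059 B_ack=199
After event 4: A_seq=273 A_ack=7059 B_seq=7059 B_ack=273
After event 5: A_seq=416 A_ack=7059 B_seq=7059 B_ack=416
After event 6: A_seq=416 A_ack=7059 B_seq=7059 B_ack=416

Answer: 416 7059 7059 416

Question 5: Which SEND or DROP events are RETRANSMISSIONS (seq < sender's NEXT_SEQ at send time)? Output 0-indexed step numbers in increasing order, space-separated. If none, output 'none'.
Answer: 4 6

Derivation:
Step 0: SEND seq=100 -> fresh
Step 1: SEND seq=7000 -> fresh
Step 2: DROP seq=199 -> fresh
Step 3: SEND seq=236 -> fresh
Step 4: SEND seq=199 -> retransmit
Step 5: SEND seq=273 -> fresh
Step 6: SEND seq=199 -> retransmit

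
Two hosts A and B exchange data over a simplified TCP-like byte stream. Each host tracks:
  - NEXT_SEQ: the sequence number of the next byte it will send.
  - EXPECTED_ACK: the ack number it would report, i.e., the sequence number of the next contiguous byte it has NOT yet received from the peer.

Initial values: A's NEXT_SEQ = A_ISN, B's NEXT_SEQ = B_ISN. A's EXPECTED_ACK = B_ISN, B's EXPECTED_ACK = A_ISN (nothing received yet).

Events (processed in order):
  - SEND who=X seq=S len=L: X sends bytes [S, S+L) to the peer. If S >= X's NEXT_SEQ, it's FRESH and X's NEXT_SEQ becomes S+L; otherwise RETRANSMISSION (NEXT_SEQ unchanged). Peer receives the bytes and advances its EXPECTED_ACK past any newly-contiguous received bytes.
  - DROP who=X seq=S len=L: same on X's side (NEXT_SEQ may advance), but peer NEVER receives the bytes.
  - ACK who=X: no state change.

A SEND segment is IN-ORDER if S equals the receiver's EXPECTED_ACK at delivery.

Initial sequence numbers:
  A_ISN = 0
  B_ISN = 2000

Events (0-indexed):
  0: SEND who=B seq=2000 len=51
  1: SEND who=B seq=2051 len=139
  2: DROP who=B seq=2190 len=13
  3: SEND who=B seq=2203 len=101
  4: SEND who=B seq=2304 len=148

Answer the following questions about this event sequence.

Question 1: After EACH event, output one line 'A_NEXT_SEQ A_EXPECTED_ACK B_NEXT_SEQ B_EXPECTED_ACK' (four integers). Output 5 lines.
0 2051 2051 0
0 2190 2190 0
0 2190 2203 0
0 2190 2304 0
0 2190 2452 0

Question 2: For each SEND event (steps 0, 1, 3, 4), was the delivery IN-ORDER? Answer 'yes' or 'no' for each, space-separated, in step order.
Step 0: SEND seq=2000 -> in-order
Step 1: SEND seq=2051 -> in-order
Step 3: SEND seq=2203 -> out-of-order
Step 4: SEND seq=2304 -> out-of-order

Answer: yes yes no no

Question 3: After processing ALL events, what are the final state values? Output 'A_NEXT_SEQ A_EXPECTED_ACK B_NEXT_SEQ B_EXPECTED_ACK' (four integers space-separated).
After event 0: A_seq=0 A_ack=2051 B_seq=2051 B_ack=0
After event 1: A_seq=0 A_ack=2190 B_seq=2190 B_ack=0
After event 2: A_seq=0 A_ack=2190 B_seq=2203 B_ack=0
After event 3: A_seq=0 A_ack=2190 B_seq=2304 B_ack=0
After event 4: A_seq=0 A_ack=2190 B_seq=2452 B_ack=0

Answer: 0 2190 2452 0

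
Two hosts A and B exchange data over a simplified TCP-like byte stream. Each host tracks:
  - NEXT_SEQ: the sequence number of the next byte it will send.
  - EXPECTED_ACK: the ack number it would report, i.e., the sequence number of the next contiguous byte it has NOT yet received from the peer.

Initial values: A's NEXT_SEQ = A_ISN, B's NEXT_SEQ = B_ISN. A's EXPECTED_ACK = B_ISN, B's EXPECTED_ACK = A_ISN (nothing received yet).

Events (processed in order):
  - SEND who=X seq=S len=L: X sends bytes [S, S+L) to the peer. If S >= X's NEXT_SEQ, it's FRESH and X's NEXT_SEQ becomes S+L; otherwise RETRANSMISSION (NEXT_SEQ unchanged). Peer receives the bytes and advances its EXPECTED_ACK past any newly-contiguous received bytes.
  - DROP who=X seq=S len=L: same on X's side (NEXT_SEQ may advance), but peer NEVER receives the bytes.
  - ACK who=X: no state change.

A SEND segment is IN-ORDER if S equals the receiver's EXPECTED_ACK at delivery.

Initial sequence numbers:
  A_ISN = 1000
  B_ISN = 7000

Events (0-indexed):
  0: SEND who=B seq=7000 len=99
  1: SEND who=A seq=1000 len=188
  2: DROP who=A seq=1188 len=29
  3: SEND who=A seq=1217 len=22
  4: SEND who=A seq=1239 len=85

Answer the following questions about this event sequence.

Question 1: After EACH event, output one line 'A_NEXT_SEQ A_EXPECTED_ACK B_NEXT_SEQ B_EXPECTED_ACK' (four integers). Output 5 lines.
1000 7099 7099 1000
1188 7099 7099 1188
1217 7099 7099 1188
1239 7099 7099 1188
1324 7099 7099 1188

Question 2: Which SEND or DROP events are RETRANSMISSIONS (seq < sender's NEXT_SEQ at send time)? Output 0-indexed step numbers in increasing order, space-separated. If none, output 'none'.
Answer: none

Derivation:
Step 0: SEND seq=7000 -> fresh
Step 1: SEND seq=1000 -> fresh
Step 2: DROP seq=1188 -> fresh
Step 3: SEND seq=1217 -> fresh
Step 4: SEND seq=1239 -> fresh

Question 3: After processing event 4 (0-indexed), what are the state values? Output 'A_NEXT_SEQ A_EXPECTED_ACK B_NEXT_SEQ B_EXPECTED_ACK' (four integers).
After event 0: A_seq=1000 A_ack=7099 B_seq=7099 B_ack=1000
After event 1: A_seq=1188 A_ack=7099 B_seq=7099 B_ack=1188
After event 2: A_seq=1217 A_ack=7099 B_seq=7099 B_ack=1188
After event 3: A_seq=1239 A_ack=7099 B_seq=7099 B_ack=1188
After event 4: A_seq=1324 A_ack=7099 B_seq=7099 B_ack=1188

1324 7099 7099 1188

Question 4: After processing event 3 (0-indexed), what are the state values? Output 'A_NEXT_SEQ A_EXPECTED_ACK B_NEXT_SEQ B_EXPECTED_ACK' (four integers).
After event 0: A_seq=1000 A_ack=7099 B_seq=7099 B_ack=1000
After event 1: A_seq=1188 A_ack=7099 B_seq=7099 B_ack=1188
After event 2: A_seq=1217 A_ack=7099 B_seq=7099 B_ack=1188
After event 3: A_seq=1239 A_ack=7099 B_seq=7099 B_ack=1188

1239 7099 7099 1188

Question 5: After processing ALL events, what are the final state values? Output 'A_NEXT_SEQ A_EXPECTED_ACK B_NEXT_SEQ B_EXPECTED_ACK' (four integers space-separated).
After event 0: A_seq=1000 A_ack=7099 B_seq=7099 B_ack=1000
After event 1: A_seq=1188 A_ack=7099 B_seq=7099 B_ack=1188
After event 2: A_seq=1217 A_ack=7099 B_seq=7099 B_ack=1188
After event 3: A_seq=1239 A_ack=7099 B_seq=7099 B_ack=1188
After event 4: A_seq=1324 A_ack=7099 B_seq=7099 B_ack=1188

Answer: 1324 7099 7099 1188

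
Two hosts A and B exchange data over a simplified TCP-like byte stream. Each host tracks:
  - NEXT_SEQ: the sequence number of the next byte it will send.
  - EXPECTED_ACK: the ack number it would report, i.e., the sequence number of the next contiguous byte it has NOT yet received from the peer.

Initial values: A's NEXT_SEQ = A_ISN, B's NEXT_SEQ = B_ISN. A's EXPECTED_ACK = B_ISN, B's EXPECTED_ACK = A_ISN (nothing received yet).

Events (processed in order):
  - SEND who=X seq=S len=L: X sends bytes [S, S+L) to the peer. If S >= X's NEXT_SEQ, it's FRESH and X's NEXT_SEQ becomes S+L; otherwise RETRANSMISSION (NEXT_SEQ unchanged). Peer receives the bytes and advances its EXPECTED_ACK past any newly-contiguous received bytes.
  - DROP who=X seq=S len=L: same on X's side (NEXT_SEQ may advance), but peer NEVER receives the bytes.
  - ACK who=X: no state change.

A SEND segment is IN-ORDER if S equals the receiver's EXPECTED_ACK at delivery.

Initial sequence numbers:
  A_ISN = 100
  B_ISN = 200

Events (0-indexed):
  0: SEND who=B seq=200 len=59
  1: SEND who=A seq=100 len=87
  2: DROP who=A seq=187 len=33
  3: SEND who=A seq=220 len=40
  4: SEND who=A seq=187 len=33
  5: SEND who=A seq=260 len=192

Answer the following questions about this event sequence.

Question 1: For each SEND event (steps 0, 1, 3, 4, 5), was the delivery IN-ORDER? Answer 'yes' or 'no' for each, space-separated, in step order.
Answer: yes yes no yes yes

Derivation:
Step 0: SEND seq=200 -> in-order
Step 1: SEND seq=100 -> in-order
Step 3: SEND seq=220 -> out-of-order
Step 4: SEND seq=187 -> in-order
Step 5: SEND seq=260 -> in-order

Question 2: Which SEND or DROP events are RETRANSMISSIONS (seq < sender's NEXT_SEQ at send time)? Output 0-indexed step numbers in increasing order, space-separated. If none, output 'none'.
Answer: 4

Derivation:
Step 0: SEND seq=200 -> fresh
Step 1: SEND seq=100 -> fresh
Step 2: DROP seq=187 -> fresh
Step 3: SEND seq=220 -> fresh
Step 4: SEND seq=187 -> retransmit
Step 5: SEND seq=260 -> fresh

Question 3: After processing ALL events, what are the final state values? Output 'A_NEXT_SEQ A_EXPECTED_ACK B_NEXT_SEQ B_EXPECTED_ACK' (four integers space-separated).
Answer: 452 259 259 452

Derivation:
After event 0: A_seq=100 A_ack=259 B_seq=259 B_ack=100
After event 1: A_seq=187 A_ack=259 B_seq=259 B_ack=187
After event 2: A_seq=220 A_ack=259 B_seq=259 B_ack=187
After event 3: A_seq=260 A_ack=259 B_seq=259 B_ack=187
After event 4: A_seq=260 A_ack=259 B_seq=259 B_ack=260
After event 5: A_seq=452 A_ack=259 B_seq=259 B_ack=452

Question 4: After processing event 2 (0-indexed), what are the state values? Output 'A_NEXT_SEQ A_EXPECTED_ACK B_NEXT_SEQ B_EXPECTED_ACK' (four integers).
After event 0: A_seq=100 A_ack=259 B_seq=259 B_ack=100
After event 1: A_seq=187 A_ack=259 B_seq=259 B_ack=187
After event 2: A_seq=220 A_ack=259 B_seq=259 B_ack=187

220 259 259 187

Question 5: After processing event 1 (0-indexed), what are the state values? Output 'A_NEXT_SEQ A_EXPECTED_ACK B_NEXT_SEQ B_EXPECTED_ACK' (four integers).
After event 0: A_seq=100 A_ack=259 B_seq=259 B_ack=100
After event 1: A_seq=187 A_ack=259 B_seq=259 B_ack=187

187 259 259 187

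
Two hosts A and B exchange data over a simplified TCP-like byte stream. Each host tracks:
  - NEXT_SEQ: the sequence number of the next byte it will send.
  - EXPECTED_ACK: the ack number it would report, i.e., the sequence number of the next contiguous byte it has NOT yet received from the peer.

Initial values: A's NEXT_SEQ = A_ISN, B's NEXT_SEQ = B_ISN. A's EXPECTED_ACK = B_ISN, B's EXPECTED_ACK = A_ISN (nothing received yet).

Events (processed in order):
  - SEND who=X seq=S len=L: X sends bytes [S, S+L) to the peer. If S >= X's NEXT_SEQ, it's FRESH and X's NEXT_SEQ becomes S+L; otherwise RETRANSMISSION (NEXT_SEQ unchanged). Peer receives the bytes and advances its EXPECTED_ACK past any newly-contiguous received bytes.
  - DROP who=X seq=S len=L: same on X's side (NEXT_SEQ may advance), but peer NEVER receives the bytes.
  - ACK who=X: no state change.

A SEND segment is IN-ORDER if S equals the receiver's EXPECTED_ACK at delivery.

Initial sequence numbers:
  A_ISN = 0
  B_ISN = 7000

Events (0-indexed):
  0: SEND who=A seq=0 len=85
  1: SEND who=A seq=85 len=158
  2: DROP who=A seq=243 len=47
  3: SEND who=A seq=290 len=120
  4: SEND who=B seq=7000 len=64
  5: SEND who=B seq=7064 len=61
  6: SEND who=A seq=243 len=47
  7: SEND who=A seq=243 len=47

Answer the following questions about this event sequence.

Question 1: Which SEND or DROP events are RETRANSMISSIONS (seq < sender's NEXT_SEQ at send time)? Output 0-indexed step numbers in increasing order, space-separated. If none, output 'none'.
Answer: 6 7

Derivation:
Step 0: SEND seq=0 -> fresh
Step 1: SEND seq=85 -> fresh
Step 2: DROP seq=243 -> fresh
Step 3: SEND seq=290 -> fresh
Step 4: SEND seq=7000 -> fresh
Step 5: SEND seq=7064 -> fresh
Step 6: SEND seq=243 -> retransmit
Step 7: SEND seq=243 -> retransmit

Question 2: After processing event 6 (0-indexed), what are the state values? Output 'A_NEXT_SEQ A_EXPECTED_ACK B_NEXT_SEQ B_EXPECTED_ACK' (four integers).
After event 0: A_seq=85 A_ack=7000 B_seq=7000 B_ack=85
After event 1: A_seq=243 A_ack=7000 B_seq=7000 B_ack=243
After event 2: A_seq=290 A_ack=7000 B_seq=7000 B_ack=243
After event 3: A_seq=410 A_ack=7000 B_seq=7000 B_ack=243
After event 4: A_seq=410 A_ack=7064 B_seq=7064 B_ack=243
After event 5: A_seq=410 A_ack=7125 B_seq=7125 B_ack=243
After event 6: A_seq=410 A_ack=7125 B_seq=7125 B_ack=410

410 7125 7125 410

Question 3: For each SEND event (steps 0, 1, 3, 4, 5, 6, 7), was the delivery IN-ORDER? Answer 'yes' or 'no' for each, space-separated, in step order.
Step 0: SEND seq=0 -> in-order
Step 1: SEND seq=85 -> in-order
Step 3: SEND seq=290 -> out-of-order
Step 4: SEND seq=7000 -> in-order
Step 5: SEND seq=7064 -> in-order
Step 6: SEND seq=243 -> in-order
Step 7: SEND seq=243 -> out-of-order

Answer: yes yes no yes yes yes no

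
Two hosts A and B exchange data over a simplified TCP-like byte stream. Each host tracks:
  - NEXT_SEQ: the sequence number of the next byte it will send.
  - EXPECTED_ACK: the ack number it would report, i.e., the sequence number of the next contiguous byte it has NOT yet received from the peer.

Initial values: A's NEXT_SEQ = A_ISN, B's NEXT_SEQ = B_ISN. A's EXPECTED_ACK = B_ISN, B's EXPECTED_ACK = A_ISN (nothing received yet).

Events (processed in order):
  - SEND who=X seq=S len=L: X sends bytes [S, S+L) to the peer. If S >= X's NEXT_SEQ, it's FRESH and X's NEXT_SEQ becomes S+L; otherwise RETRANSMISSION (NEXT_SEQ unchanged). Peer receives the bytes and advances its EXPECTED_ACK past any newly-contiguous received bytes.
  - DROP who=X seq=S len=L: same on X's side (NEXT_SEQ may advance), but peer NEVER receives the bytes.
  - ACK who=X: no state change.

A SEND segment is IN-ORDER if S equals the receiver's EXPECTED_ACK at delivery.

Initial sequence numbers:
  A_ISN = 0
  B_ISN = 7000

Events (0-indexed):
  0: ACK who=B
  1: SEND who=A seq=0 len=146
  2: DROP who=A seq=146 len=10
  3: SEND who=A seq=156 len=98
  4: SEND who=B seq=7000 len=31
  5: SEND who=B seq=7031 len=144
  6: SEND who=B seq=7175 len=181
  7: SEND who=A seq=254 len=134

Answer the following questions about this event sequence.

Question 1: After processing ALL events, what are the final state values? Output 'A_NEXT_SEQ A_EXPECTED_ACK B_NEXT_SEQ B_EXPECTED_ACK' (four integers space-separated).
After event 0: A_seq=0 A_ack=7000 B_seq=7000 B_ack=0
After event 1: A_seq=146 A_ack=7000 B_seq=7000 B_ack=146
After event 2: A_seq=156 A_ack=7000 B_seq=7000 B_ack=146
After event 3: A_seq=254 A_ack=7000 B_seq=7000 B_ack=146
After event 4: A_seq=254 A_ack=7031 B_seq=7031 B_ack=146
After event 5: A_seq=254 A_ack=7175 B_seq=7175 B_ack=146
After event 6: A_seq=254 A_ack=7356 B_seq=7356 B_ack=146
After event 7: A_seq=388 A_ack=7356 B_seq=7356 B_ack=146

Answer: 388 7356 7356 146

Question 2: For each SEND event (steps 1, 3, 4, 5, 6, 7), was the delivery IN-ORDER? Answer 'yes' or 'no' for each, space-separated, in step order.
Answer: yes no yes yes yes no

Derivation:
Step 1: SEND seq=0 -> in-order
Step 3: SEND seq=156 -> out-of-order
Step 4: SEND seq=7000 -> in-order
Step 5: SEND seq=7031 -> in-order
Step 6: SEND seq=7175 -> in-order
Step 7: SEND seq=254 -> out-of-order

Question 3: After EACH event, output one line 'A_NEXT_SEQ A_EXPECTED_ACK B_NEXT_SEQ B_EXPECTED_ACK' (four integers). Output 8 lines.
0 7000 7000 0
146 7000 7000 146
156 7000 7000 146
254 7000 7000 146
254 7031 7031 146
254 7175 7175 146
254 7356 7356 146
388 7356 7356 146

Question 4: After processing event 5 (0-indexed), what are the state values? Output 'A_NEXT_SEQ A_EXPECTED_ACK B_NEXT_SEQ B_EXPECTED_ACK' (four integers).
After event 0: A_seq=0 A_ack=7000 B_seq=7000 B_ack=0
After event 1: A_seq=146 A_ack=7000 B_seq=7000 B_ack=146
After event 2: A_seq=156 A_ack=7000 B_seq=7000 B_ack=146
After event 3: A_seq=254 A_ack=7000 B_seq=7000 B_ack=146
After event 4: A_seq=254 A_ack=7031 B_seq=7031 B_ack=146
After event 5: A_seq=254 A_ack=7175 B_seq=7175 B_ack=146

254 7175 7175 146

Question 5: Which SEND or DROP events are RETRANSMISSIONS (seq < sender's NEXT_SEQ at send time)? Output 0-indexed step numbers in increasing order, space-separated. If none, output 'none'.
Step 1: SEND seq=0 -> fresh
Step 2: DROP seq=146 -> fresh
Step 3: SEND seq=156 -> fresh
Step 4: SEND seq=7000 -> fresh
Step 5: SEND seq=7031 -> fresh
Step 6: SEND seq=7175 -> fresh
Step 7: SEND seq=254 -> fresh

Answer: none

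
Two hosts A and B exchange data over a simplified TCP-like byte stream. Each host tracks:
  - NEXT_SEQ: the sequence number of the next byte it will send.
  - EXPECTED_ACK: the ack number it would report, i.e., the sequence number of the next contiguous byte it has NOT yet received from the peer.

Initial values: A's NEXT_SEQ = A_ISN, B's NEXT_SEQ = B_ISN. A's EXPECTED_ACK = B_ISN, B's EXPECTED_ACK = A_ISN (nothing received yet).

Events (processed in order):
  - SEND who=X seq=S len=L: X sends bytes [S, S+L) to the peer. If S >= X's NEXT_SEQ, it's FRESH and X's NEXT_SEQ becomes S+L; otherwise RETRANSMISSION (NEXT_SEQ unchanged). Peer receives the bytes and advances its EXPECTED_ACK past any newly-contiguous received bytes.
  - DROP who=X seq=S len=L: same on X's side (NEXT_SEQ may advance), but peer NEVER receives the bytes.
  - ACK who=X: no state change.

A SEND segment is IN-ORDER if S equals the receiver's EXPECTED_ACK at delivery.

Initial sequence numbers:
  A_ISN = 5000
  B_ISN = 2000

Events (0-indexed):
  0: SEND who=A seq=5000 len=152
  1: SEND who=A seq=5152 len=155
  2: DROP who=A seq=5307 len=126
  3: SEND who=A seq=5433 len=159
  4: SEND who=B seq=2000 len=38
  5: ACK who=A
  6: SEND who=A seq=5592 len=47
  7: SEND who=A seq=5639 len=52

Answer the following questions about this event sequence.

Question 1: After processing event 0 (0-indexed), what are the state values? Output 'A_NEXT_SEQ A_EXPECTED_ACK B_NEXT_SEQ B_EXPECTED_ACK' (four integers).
After event 0: A_seq=5152 A_ack=2000 B_seq=2000 B_ack=5152

5152 2000 2000 5152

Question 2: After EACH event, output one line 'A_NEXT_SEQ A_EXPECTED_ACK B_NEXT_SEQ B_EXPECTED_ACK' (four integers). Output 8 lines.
5152 2000 2000 5152
5307 2000 2000 5307
5433 2000 2000 5307
5592 2000 2000 5307
5592 2038 2038 5307
5592 2038 2038 5307
5639 2038 2038 5307
5691 2038 2038 5307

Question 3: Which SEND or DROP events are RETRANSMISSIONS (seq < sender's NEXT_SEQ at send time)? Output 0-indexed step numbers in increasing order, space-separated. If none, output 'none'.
Answer: none

Derivation:
Step 0: SEND seq=5000 -> fresh
Step 1: SEND seq=5152 -> fresh
Step 2: DROP seq=5307 -> fresh
Step 3: SEND seq=5433 -> fresh
Step 4: SEND seq=2000 -> fresh
Step 6: SEND seq=5592 -> fresh
Step 7: SEND seq=5639 -> fresh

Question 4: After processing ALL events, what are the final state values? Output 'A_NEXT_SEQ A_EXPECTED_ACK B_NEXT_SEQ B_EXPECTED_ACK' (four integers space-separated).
After event 0: A_seq=5152 A_ack=2000 B_seq=2000 B_ack=5152
After event 1: A_seq=5307 A_ack=2000 B_seq=2000 B_ack=5307
After event 2: A_seq=5433 A_ack=2000 B_seq=2000 B_ack=5307
After event 3: A_seq=5592 A_ack=2000 B_seq=2000 B_ack=5307
After event 4: A_seq=5592 A_ack=2038 B_seq=2038 B_ack=5307
After event 5: A_seq=5592 A_ack=2038 B_seq=2038 B_ack=5307
After event 6: A_seq=5639 A_ack=2038 B_seq=2038 B_ack=5307
After event 7: A_seq=5691 A_ack=2038 B_seq=2038 B_ack=5307

Answer: 5691 2038 2038 5307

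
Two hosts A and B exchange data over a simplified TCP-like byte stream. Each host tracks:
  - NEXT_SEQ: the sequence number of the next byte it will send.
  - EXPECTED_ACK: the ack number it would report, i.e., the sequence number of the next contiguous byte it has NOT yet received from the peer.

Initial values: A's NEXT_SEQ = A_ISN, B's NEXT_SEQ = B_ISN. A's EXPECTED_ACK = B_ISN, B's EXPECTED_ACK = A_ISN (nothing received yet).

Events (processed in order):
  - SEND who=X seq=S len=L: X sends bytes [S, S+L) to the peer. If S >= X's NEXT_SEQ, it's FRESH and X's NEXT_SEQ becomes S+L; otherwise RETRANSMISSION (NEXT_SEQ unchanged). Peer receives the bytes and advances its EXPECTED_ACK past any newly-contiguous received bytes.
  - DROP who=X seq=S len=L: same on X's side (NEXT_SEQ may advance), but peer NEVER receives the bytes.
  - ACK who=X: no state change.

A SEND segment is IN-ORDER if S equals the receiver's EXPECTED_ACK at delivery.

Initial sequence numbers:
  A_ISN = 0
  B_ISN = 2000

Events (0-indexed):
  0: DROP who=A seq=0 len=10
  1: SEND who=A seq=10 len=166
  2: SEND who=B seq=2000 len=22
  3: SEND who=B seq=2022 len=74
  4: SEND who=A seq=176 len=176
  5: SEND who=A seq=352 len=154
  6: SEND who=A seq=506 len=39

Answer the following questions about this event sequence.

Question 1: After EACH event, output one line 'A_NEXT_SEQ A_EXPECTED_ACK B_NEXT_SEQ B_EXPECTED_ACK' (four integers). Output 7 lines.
10 2000 2000 0
176 2000 2000 0
176 2022 2022 0
176 2096 2096 0
352 2096 2096 0
506 2096 2096 0
545 2096 2096 0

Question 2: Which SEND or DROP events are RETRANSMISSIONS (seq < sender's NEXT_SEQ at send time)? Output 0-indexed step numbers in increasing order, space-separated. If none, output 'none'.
Answer: none

Derivation:
Step 0: DROP seq=0 -> fresh
Step 1: SEND seq=10 -> fresh
Step 2: SEND seq=2000 -> fresh
Step 3: SEND seq=2022 -> fresh
Step 4: SEND seq=176 -> fresh
Step 5: SEND seq=352 -> fresh
Step 6: SEND seq=506 -> fresh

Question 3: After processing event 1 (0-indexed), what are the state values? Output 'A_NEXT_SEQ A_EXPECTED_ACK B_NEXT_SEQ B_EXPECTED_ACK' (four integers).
After event 0: A_seq=10 A_ack=2000 B_seq=2000 B_ack=0
After event 1: A_seq=176 A_ack=2000 B_seq=2000 B_ack=0

176 2000 2000 0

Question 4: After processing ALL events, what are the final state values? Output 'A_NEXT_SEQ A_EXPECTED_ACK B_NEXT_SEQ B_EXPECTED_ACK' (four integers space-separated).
Answer: 545 2096 2096 0

Derivation:
After event 0: A_seq=10 A_ack=2000 B_seq=2000 B_ack=0
After event 1: A_seq=176 A_ack=2000 B_seq=2000 B_ack=0
After event 2: A_seq=176 A_ack=2022 B_seq=2022 B_ack=0
After event 3: A_seq=176 A_ack=2096 B_seq=2096 B_ack=0
After event 4: A_seq=352 A_ack=2096 B_seq=2096 B_ack=0
After event 5: A_seq=506 A_ack=2096 B_seq=2096 B_ack=0
After event 6: A_seq=545 A_ack=2096 B_seq=2096 B_ack=0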